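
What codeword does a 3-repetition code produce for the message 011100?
Repeat each bit 3× and concatenate:
0→000  1→111  1→111  1→111  0→000  0→000
Codeword = 000111111111000000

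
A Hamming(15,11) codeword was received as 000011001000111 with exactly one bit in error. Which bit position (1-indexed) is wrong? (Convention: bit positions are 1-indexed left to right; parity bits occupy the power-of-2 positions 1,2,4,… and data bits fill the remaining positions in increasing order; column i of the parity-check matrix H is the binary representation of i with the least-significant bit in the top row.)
Syndrome s = H · r^T (mod 2), r = 000011001000111:
  s[0] = (101010101010101)·(000011001000111) mod 2 = 0+0+0+0+1+0+0+0+1+0+0+0+1+0+1 mod 2 = 0
  s[1] = (011001100110011)·(000011001000111) mod 2 = 0+0+0+0+0+1+0+0+0+0+0+0+0+1+1 mod 2 = 1
  s[2] = (000111100001111)·(000011001000111) mod 2 = 0+0+0+0+1+1+0+0+0+0+0+0+1+1+1 mod 2 = 1
  s[3] = (000000011111111)·(000011001000111) mod 2 = 0+0+0+0+0+0+0+0+1+0+0+0+1+1+1 mod 2 = 0
Syndrome = 0110
Column i of H is the binary representation of i, so the syndrome is the binary index of the flipped bit.
Read s = 0110 with s[0] as LSB: 0·2^0 + 1·2^1 + 1·2^2 + 0·2^3 = 6.
Error is at bit position 6.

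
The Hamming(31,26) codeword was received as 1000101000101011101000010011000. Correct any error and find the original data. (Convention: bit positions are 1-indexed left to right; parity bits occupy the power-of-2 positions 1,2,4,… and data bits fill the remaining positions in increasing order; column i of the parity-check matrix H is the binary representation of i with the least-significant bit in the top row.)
Syndrome s = H · r^T (mod 2), r = 1000101000101011101000010011000:
  s[0] = (1010101010101010101010101010101)·(1000101000101011101000010011000) mod 2 = 1+0+0+0+1+0+1+0+0+0+1+0+1+0+1+0+1+0+1+0+0+0+0+0+0+0+1+0+0+0+0 mod 2 = 1
  s[1] = (0110011001100110011001100110011)·(1000101000101011101000010011000) mod 2 = 0+0+0+0+0+0+1+0+0+0+1+0+0+0+1+0+0+0+1+0+0+0+0+0+0+0+1+0+0+0+0 mod 2 = 1
  s[2] = (0001111000011110000111100001111)·(1000101000101011101000010011000) mod 2 = 0+0+0+0+1+0+1+0+0+0+0+0+1+0+1+0+0+0+0+0+0+0+0+0+0+0+0+1+0+0+0 mod 2 = 1
  s[3] = (0000000111111110000000011111111)·(1000101000101011101000010011000) mod 2 = 0+0+0+0+0+0+0+0+0+0+1+0+1+0+1+0+0+0+0+0+0+0+0+1+0+0+1+1+0+0+0 mod 2 = 0
  s[4] = (0000000000000001111111111111111)·(1000101000101011101000010011000) mod 2 = 0+0+0+0+0+0+0+0+0+0+0+0+0+0+0+1+1+0+1+0+0+0+0+1+0+0+1+1+0+0+0 mod 2 = 0
Syndrome = 11100
Column 7 of H equals this syndrome → error at bit 7 (1-indexed).
Flip bit 7: 1000101000101011101000010011000 → 1000100000101011101000010011000
Extract data bits at positions {3,5,6,7,9,10,11,12,13,14,15,17,18,19,20,21,22,23,24,25,26,27,28,29,30,31}: 01000010101101000010011000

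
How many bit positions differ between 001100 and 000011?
XOR = 001111, count of 1s = 4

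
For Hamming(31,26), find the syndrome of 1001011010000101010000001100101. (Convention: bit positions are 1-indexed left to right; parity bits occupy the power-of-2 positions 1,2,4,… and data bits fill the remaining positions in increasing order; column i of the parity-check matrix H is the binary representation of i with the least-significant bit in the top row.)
Syndrome s = H · r^T (mod 2), r = 1001011010000101010000001100101:
  s[0] = (1010101010101010101010101010101)·(1001011010000101010000001100101) mod 2 = 1+0+0+0+0+0+1+0+1+0+0+0+0+0+0+0+0+0+0+0+0+0+0+0+1+0+0+0+1+0+1 mod 2 = 0
  s[1] = (0110011001100110011001100110011)·(1001011010000101010000001100101) mod 2 = 0+0+0+0+0+1+1+0+0+0+0+0+0+1+0+0+0+1+0+0+0+0+0+0+0+1+0+0+0+0+1 mod 2 = 0
  s[2] = (0001111000011110000111100001111)·(1001011010000101010000001100101) mod 2 = 0+0+0+1+0+1+1+0+0+0+0+0+0+1+0+0+0+0+0+0+0+0+0+0+0+0+0+0+1+0+1 mod 2 = 0
  s[3] = (0000000111111110000000011111111)·(1001011010000101010000001100101) mod 2 = 0+0+0+0+0+0+0+0+1+0+0+0+0+1+0+0+0+0+0+0+0+0+0+0+1+1+0+0+1+0+1 mod 2 = 0
  s[4] = (0000000000000001111111111111111)·(1001011010000101010000001100101) mod 2 = 0+0+0+0+0+0+0+0+0+0+0+0+0+0+0+1+0+1+0+0+0+0+0+0+1+1+0+0+1+0+1 mod 2 = 0
Syndrome = 00000
s = 0: no error detected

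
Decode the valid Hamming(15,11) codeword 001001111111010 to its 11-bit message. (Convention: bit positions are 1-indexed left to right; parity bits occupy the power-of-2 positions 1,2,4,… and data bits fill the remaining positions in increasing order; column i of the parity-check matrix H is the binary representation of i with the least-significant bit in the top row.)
Parity bits occupy power-of-2 positions; data bits are at positions {3,5,6,7,9,10,11,12,13,14,15} (1-indexed).
Extract: c[3]=1 c[5]=0 c[6]=1 c[7]=1 c[9]=1 c[10]=1 c[11]=1 c[12]=1 c[13]=0 c[14]=1 c[15]=0
Data = 10111111010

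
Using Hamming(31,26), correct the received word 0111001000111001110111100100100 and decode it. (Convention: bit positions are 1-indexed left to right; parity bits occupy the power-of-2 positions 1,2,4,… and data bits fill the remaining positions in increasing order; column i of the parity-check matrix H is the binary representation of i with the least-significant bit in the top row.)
Syndrome s = H · r^T (mod 2), r = 0111001000111001110111100100100:
  s[0] = (1010101010101010101010101010101)·(0111001000111001110111100100100) mod 2 = 0+0+1+0+0+0+1+0+0+0+1+0+1+0+0+0+1+0+0+0+1+0+1+0+0+0+0+0+1+0+0 mod 2 = 0
  s[1] = (0110011001100110011001100110011)·(0111001000111001110111100100100) mod 2 = 0+1+1+0+0+0+1+0+0+0+1+0+0+0+0+0+0+1+0+0+0+1+1+0+0+1+0+0+0+0+0 mod 2 = 0
  s[2] = (0001111000011110000111100001111)·(0111001000111001110111100100100) mod 2 = 0+0+0+1+0+0+1+0+0+0+0+1+1+0+0+0+0+0+0+1+1+1+1+0+0+0+0+0+1+0+0 mod 2 = 1
  s[3] = (0000000111111110000000011111111)·(0111001000111001110111100100100) mod 2 = 0+0+0+0+0+0+0+0+0+0+1+1+1+0+0+0+0+0+0+0+0+0+0+0+0+1+0+0+1+0+0 mod 2 = 1
  s[4] = (0000000000000001111111111111111)·(0111001000111001110111100100100) mod 2 = 0+0+0+0+0+0+0+0+0+0+0+0+0+0+0+1+1+1+0+1+1+1+1+0+0+1+0+0+1+0+0 mod 2 = 1
Syndrome = 00111
Column 28 of H equals this syndrome → error at bit 28 (1-indexed).
Flip bit 28: 0111001000111001110111100100100 → 0111001000111001110111100101100
Extract data bits at positions {3,5,6,7,9,10,11,12,13,14,15,17,18,19,20,21,22,23,24,25,26,27,28,29,30,31}: 10010011100110111100101100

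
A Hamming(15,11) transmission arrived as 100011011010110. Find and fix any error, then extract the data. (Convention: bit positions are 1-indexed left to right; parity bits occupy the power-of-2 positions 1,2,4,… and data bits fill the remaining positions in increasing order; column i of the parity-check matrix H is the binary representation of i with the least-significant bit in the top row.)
Syndrome s = H · r^T (mod 2), r = 100011011010110:
  s[0] = (101010101010101)·(100011011010110) mod 2 = 1+0+0+0+1+0+0+0+1+0+1+0+1+0+0 mod 2 = 1
  s[1] = (011001100110011)·(100011011010110) mod 2 = 0+0+0+0+0+1+0+0+0+0+1+0+0+1+0 mod 2 = 1
  s[2] = (000111100001111)·(100011011010110) mod 2 = 0+0+0+0+1+1+0+0+0+0+0+0+1+1+0 mod 2 = 0
  s[3] = (000000011111111)·(100011011010110) mod 2 = 0+0+0+0+0+0+0+1+1+0+1+0+1+1+0 mod 2 = 1
Syndrome = 1101
Column 11 of H equals this syndrome → error at bit 11 (1-indexed).
Flip bit 11: 100011011010110 → 100011011000110
Extract data bits at positions {3,5,6,7,9,10,11,12,13,14,15}: 01101000110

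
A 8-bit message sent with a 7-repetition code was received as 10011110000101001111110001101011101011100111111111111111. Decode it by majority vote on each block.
Split into 7-bit blocks and majority-vote each:
  block 1 = 1001111: 5 ones, 2 zeros → 1
  block 2 = 0000101: 2 ones, 5 zeros → 0
  block 3 = 0011111: 5 ones, 2 zeros → 1
  block 4 = 1000110: 3 ones, 4 zeros → 0
  block 5 = 1011101: 5 ones, 2 zeros → 1
  block 6 = 0111001: 4 ones, 3 zeros → 1
  block 7 = 1111111: 7 ones, 0 zeros → 1
  block 8 = 1111111: 7 ones, 0 zeros → 1
Decoded = 10101111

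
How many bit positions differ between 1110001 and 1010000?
XOR = 0100001, count of 1s = 2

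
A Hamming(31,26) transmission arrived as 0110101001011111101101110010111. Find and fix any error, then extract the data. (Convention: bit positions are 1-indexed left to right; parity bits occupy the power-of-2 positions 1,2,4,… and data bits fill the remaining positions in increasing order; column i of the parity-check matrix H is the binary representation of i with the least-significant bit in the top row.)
Syndrome s = H · r^T (mod 2), r = 0110101001011111101101110010111:
  s[0] = (1010101010101010101010101010101)·(0110101001011111101101110010111) mod 2 = 0+0+1+0+1+0+1+0+0+0+0+0+1+0+1+0+1+0+1+0+0+0+1+0+0+0+1+0+1+0+1 mod 2 = 1
  s[1] = (0110011001100110011001100110011)·(0110101001011111101101110010111) mod 2 = 0+1+1+0+0+0+1+0+0+1+0+0+0+1+1+0+0+0+1+0+0+1+1+0+0+0+1+0+0+1+1 mod 2 = 0
  s[2] = (0001111000011110000111100001111)·(0110101001011111101101110010111) mod 2 = 0+0+0+0+1+0+1+0+0+0+0+1+1+1+1+0+0+0+0+1+0+1+1+0+0+0+0+0+1+1+1 mod 2 = 0
  s[3] = (0000000111111110000000011111111)·(0110101001011111101101110010111) mod 2 = 0+0+0+0+0+0+0+0+0+1+0+1+1+1+1+0+0+0+0+0+0+0+0+1+0+0+1+0+1+1+1 mod 2 = 0
  s[4] = (0000000000000001111111111111111)·(0110101001011111101101110010111) mod 2 = 0+0+0+0+0+0+0+0+0+0+0+0+0+0+0+1+1+0+1+1+0+1+1+1+0+0+1+0+1+1+1 mod 2 = 1
Syndrome = 10001
Column 17 of H equals this syndrome → error at bit 17 (1-indexed).
Flip bit 17: 0110101001011111101101110010111 → 0110101001011111001101110010111
Extract data bits at positions {3,5,6,7,9,10,11,12,13,14,15,17,18,19,20,21,22,23,24,25,26,27,28,29,30,31}: 11010101111001101110010111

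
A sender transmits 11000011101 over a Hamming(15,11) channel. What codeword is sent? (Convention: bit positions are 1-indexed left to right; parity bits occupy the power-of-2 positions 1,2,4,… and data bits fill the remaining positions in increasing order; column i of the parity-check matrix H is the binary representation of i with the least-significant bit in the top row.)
Codeword c = d · G (mod 2), d = 11000011101:
  c[0] = d·G[:,0] = (11000011101)·(11011010101) mod 2 = 1+1+0+0+0+0+1+0+1+0+1 mod 2 = 1
  c[1] = d·G[:,1] = (11000011101)·(10110110011) mod 2 = 1+0+0+0+0+0+1+0+0+0+1 mod 2 = 1
  c[2] = d·G[:,2] = (11000011101)·(10000000000) mod 2 = 1+0+0+0+0+0+0+0+0+0+0 mod 2 = 1
  c[3] = d·G[:,3] = (11000011101)·(01110001111) mod 2 = 0+1+0+0+0+0+0+1+1+0+1 mod 2 = 0
  c[4] = d·G[:,4] = (11000011101)·(01000000000) mod 2 = 0+1+0+0+0+0+0+0+0+0+0 mod 2 = 1
  c[5] = d·G[:,5] = (11000011101)·(00100000000) mod 2 = 0+0+0+0+0+0+0+0+0+0+0 mod 2 = 0
  c[6] = d·G[:,6] = (11000011101)·(00010000000) mod 2 = 0+0+0+0+0+0+0+0+0+0+0 mod 2 = 0
  c[7] = d·G[:,7] = (11000011101)·(00001111111) mod 2 = 0+0+0+0+0+0+1+1+1+0+1 mod 2 = 0
  c[8] = d·G[:,8] = (11000011101)·(00001000000) mod 2 = 0+0+0+0+0+0+0+0+0+0+0 mod 2 = 0
  c[9] = d·G[:,9] = (11000011101)·(00000100000) mod 2 = 0+0+0+0+0+0+0+0+0+0+0 mod 2 = 0
  c[10] = d·G[:,10] = (11000011101)·(00000010000) mod 2 = 0+0+0+0+0+0+1+0+0+0+0 mod 2 = 1
  c[11] = d·G[:,11] = (11000011101)·(00000001000) mod 2 = 0+0+0+0+0+0+0+1+0+0+0 mod 2 = 1
  c[12] = d·G[:,12] = (11000011101)·(00000000100) mod 2 = 0+0+0+0+0+0+0+0+1+0+0 mod 2 = 1
  c[13] = d·G[:,13] = (11000011101)·(00000000010) mod 2 = 0+0+0+0+0+0+0+0+0+0+0 mod 2 = 0
  c[14] = d·G[:,14] = (11000011101)·(00000000001) mod 2 = 0+0+0+0+0+0+0+0+0+0+1 mod 2 = 1
Codeword = 111010000011101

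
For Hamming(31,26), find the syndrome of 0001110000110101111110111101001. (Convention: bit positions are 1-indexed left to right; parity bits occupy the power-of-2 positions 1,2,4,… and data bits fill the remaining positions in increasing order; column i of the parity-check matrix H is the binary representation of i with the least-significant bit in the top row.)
Syndrome s = H · r^T (mod 2), r = 0001110000110101111110111101001:
  s[0] = (1010101010101010101010101010101)·(0001110000110101111110111101001) mod 2 = 0+0+0+0+1+0+0+0+0+0+1+0+0+0+0+0+1+0+1+0+1+0+1+0+1+0+0+0+0+0+1 mod 2 = 0
  s[1] = (0110011001100110011001100110011)·(0001110000110101111110111101001) mod 2 = 0+0+0+0+0+1+0+0+0+0+1+0+0+1+0+0+0+1+1+0+0+0+1+0+0+1+0+0+0+0+1 mod 2 = 0
  s[2] = (0001111000011110000111100001111)·(0001110000110101111110111101001) mod 2 = 0+0+0+1+1+1+0+0+0+0+0+1+0+1+0+0+0+0+0+1+1+0+1+0+0+0+0+1+0+0+1 mod 2 = 0
  s[3] = (0000000111111110000000011111111)·(0001110000110101111110111101001) mod 2 = 0+0+0+0+0+0+0+0+0+0+1+1+0+1+0+0+0+0+0+0+0+0+0+1+1+1+0+1+0+0+1 mod 2 = 0
  s[4] = (0000000000000001111111111111111)·(0001110000110101111110111101001) mod 2 = 0+0+0+0+0+0+0+0+0+0+0+0+0+0+0+1+1+1+1+1+1+0+1+1+1+1+0+1+0+0+1 mod 2 = 0
Syndrome = 00000
s = 0: no error detected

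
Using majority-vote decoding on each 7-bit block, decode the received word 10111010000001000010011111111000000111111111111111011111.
Split into 7-bit blocks and majority-vote each:
  block 1 = 1011101: 5 ones, 2 zeros → 1
  block 2 = 0000001: 1 ones, 6 zeros → 0
  block 3 = 0000100: 1 ones, 6 zeros → 0
  block 4 = 1111111: 7 ones, 0 zeros → 1
  block 5 = 1000000: 1 ones, 6 zeros → 0
  block 6 = 1111111: 7 ones, 0 zeros → 1
  block 7 = 1111111: 7 ones, 0 zeros → 1
  block 8 = 1011111: 6 ones, 1 zeros → 1
Decoded = 10010111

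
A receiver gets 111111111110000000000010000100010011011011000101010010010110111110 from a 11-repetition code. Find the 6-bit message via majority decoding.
Split into 11-bit blocks and majority-vote each:
  block 1 = 11111111111: 11 ones, 0 zeros → 1
  block 2 = 00000000000: 0 ones, 11 zeros → 0
  block 3 = 10000100010: 3 ones, 8 zeros → 0
  block 4 = 01101101100: 6 ones, 5 zeros → 1
  block 5 = 01010100100: 4 ones, 7 zeros → 0
  block 6 = 10110111110: 8 ones, 3 zeros → 1
Decoded = 100101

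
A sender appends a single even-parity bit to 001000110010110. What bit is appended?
Sum of data bits: 0+0+1+0+0+0+1+1+0+0+1+0+1+1+0 = 6.
6 mod 2 = 0, so parity bit = 0.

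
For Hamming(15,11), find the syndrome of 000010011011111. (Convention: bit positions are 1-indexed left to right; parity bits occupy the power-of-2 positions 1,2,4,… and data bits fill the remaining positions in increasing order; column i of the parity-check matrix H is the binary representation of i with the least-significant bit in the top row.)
Syndrome s = H · r^T (mod 2), r = 000010011011111:
  s[0] = (101010101010101)·(000010011011111) mod 2 = 0+0+0+0+1+0+0+0+1+0+1+0+1+0+1 mod 2 = 1
  s[1] = (011001100110011)·(000010011011111) mod 2 = 0+0+0+0+0+0+0+0+0+0+1+0+0+1+1 mod 2 = 1
  s[2] = (000111100001111)·(000010011011111) mod 2 = 0+0+0+0+1+0+0+0+0+0+0+1+1+1+1 mod 2 = 1
  s[3] = (000000011111111)·(000010011011111) mod 2 = 0+0+0+0+0+0+0+1+1+0+1+1+1+1+1 mod 2 = 1
Syndrome = 1111
Non-zero syndrome: error at position 15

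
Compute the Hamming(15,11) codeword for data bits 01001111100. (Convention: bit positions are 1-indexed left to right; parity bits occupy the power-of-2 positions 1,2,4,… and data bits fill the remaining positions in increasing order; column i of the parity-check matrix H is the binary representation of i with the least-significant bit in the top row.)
Codeword c = d · G (mod 2), d = 01001111100:
  c[0] = d·G[:,0] = (01001111100)·(11011010101) mod 2 = 0+1+0+0+1+0+1+0+1+0+0 mod 2 = 0
  c[1] = d·G[:,1] = (01001111100)·(10110110011) mod 2 = 0+0+0+0+0+1+1+0+0+0+0 mod 2 = 0
  c[2] = d·G[:,2] = (01001111100)·(10000000000) mod 2 = 0+0+0+0+0+0+0+0+0+0+0 mod 2 = 0
  c[3] = d·G[:,3] = (01001111100)·(01110001111) mod 2 = 0+1+0+0+0+0+0+1+1+0+0 mod 2 = 1
  c[4] = d·G[:,4] = (01001111100)·(01000000000) mod 2 = 0+1+0+0+0+0+0+0+0+0+0 mod 2 = 1
  c[5] = d·G[:,5] = (01001111100)·(00100000000) mod 2 = 0+0+0+0+0+0+0+0+0+0+0 mod 2 = 0
  c[6] = d·G[:,6] = (01001111100)·(00010000000) mod 2 = 0+0+0+0+0+0+0+0+0+0+0 mod 2 = 0
  c[7] = d·G[:,7] = (01001111100)·(00001111111) mod 2 = 0+0+0+0+1+1+1+1+1+0+0 mod 2 = 1
  c[8] = d·G[:,8] = (01001111100)·(00001000000) mod 2 = 0+0+0+0+1+0+0+0+0+0+0 mod 2 = 1
  c[9] = d·G[:,9] = (01001111100)·(00000100000) mod 2 = 0+0+0+0+0+1+0+0+0+0+0 mod 2 = 1
  c[10] = d·G[:,10] = (01001111100)·(00000010000) mod 2 = 0+0+0+0+0+0+1+0+0+0+0 mod 2 = 1
  c[11] = d·G[:,11] = (01001111100)·(00000001000) mod 2 = 0+0+0+0+0+0+0+1+0+0+0 mod 2 = 1
  c[12] = d·G[:,12] = (01001111100)·(00000000100) mod 2 = 0+0+0+0+0+0+0+0+1+0+0 mod 2 = 1
  c[13] = d·G[:,13] = (01001111100)·(00000000010) mod 2 = 0+0+0+0+0+0+0+0+0+0+0 mod 2 = 0
  c[14] = d·G[:,14] = (01001111100)·(00000000001) mod 2 = 0+0+0+0+0+0+0+0+0+0+0 mod 2 = 0
Codeword = 000110011111100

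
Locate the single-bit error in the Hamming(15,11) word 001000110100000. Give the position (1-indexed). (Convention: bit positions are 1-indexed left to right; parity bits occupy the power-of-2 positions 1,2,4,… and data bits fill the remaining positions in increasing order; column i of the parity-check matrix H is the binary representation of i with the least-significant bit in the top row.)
Syndrome s = H · r^T (mod 2), r = 001000110100000:
  s[0] = (101010101010101)·(001000110100000) mod 2 = 0+0+1+0+0+0+1+0+0+0+0+0+0+0+0 mod 2 = 0
  s[1] = (011001100110011)·(001000110100000) mod 2 = 0+0+1+0+0+0+1+0+0+1+0+0+0+0+0 mod 2 = 1
  s[2] = (000111100001111)·(001000110100000) mod 2 = 0+0+0+0+0+0+1+0+0+0+0+0+0+0+0 mod 2 = 1
  s[3] = (000000011111111)·(001000110100000) mod 2 = 0+0+0+0+0+0+0+1+0+1+0+0+0+0+0 mod 2 = 0
Syndrome = 0110
Column i of H is the binary representation of i, so the syndrome is the binary index of the flipped bit.
Read s = 0110 with s[0] as LSB: 0·2^0 + 1·2^1 + 1·2^2 + 0·2^3 = 6.
Error is at bit position 6.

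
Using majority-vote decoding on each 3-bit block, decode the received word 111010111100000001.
Split into 3-bit blocks and majority-vote each:
  block 1 = 111: 3 ones, 0 zeros → 1
  block 2 = 010: 1 ones, 2 zeros → 0
  block 3 = 111: 3 ones, 0 zeros → 1
  block 4 = 100: 1 ones, 2 zeros → 0
  block 5 = 000: 0 ones, 3 zeros → 0
  block 6 = 001: 1 ones, 2 zeros → 0
Decoded = 101000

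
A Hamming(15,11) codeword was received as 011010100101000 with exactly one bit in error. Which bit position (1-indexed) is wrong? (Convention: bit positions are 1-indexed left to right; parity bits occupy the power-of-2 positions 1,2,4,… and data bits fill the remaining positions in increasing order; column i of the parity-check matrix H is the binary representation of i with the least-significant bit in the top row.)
Syndrome s = H · r^T (mod 2), r = 011010100101000:
  s[0] = (101010101010101)·(011010100101000) mod 2 = 0+0+1+0+1+0+1+0+0+0+0+0+0+0+0 mod 2 = 1
  s[1] = (011001100110011)·(011010100101000) mod 2 = 0+1+1+0+0+0+1+0+0+1+0+0+0+0+0 mod 2 = 0
  s[2] = (000111100001111)·(011010100101000) mod 2 = 0+0+0+0+1+0+1+0+0+0+0+1+0+0+0 mod 2 = 1
  s[3] = (000000011111111)·(011010100101000) mod 2 = 0+0+0+0+0+0+0+0+0+1+0+1+0+0+0 mod 2 = 0
Syndrome = 1010
Column i of H is the binary representation of i, so the syndrome is the binary index of the flipped bit.
Read s = 1010 with s[0] as LSB: 1·2^0 + 0·2^1 + 1·2^2 + 0·2^3 = 5.
Error is at bit position 5.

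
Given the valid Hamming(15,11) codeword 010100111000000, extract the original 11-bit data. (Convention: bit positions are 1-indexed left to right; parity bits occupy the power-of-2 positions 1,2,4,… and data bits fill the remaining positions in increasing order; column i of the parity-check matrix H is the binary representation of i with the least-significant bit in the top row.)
Parity bits occupy power-of-2 positions; data bits are at positions {3,5,6,7,9,10,11,12,13,14,15} (1-indexed).
Extract: c[3]=0 c[5]=0 c[6]=0 c[7]=1 c[9]=1 c[10]=0 c[11]=0 c[12]=0 c[13]=0 c[14]=0 c[15]=0
Data = 00011000000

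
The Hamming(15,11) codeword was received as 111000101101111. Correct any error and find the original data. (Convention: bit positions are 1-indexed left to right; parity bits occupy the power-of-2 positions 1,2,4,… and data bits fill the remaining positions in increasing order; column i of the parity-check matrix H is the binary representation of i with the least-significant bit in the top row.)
Syndrome s = H · r^T (mod 2), r = 111000101101111:
  s[0] = (101010101010101)·(111000101101111) mod 2 = 1+0+1+0+0+0+1+0+1+0+0+0+1+0+1 mod 2 = 0
  s[1] = (011001100110011)·(111000101101111) mod 2 = 0+1+1+0+0+0+1+0+0+1+0+0+0+1+1 mod 2 = 0
  s[2] = (000111100001111)·(111000101101111) mod 2 = 0+0+0+0+0+0+1+0+0+0+0+1+1+1+1 mod 2 = 1
  s[3] = (000000011111111)·(111000101101111) mod 2 = 0+0+0+0+0+0+0+0+1+1+0+1+1+1+1 mod 2 = 0
Syndrome = 0010
Column 4 of H equals this syndrome → error at bit 4 (1-indexed).
Flip bit 4: 111000101101111 → 111100101101111
Extract data bits at positions {3,5,6,7,9,10,11,12,13,14,15}: 10011101111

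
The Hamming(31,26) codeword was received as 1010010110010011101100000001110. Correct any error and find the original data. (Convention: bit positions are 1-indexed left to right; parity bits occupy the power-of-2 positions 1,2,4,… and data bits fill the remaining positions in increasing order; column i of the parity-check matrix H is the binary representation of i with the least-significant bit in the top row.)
Syndrome s = H · r^T (mod 2), r = 1010010110010011101100000001110:
  s[0] = (1010101010101010101010101010101)·(1010010110010011101100000001110) mod 2 = 1+0+1+0+0+0+0+0+1+0+0+0+0+0+1+0+1+0+1+0+0+0+0+0+0+0+0+0+1+0+0 mod 2 = 1
  s[1] = (0110011001100110011001100110011)·(1010010110010011101100000001110) mod 2 = 0+0+1+0+0+1+0+0+0+0+0+0+0+0+1+0+0+0+1+0+0+0+0+0+0+0+0+0+0+1+0 mod 2 = 1
  s[2] = (0001111000011110000111100001111)·(1010010110010011101100000001110) mod 2 = 0+0+0+0+0+1+0+0+0+0+0+1+0+0+1+0+0+0+0+1+0+0+0+0+0+0+0+1+1+1+0 mod 2 = 1
  s[3] = (0000000111111110000000011111111)·(1010010110010011101100000001110) mod 2 = 0+0+0+0+0+0+0+1+1+0+0+1+0+0+1+0+0+0+0+0+0+0+0+0+0+0+0+1+1+1+0 mod 2 = 1
  s[4] = (0000000000000001111111111111111)·(1010010110010011101100000001110) mod 2 = 0+0+0+0+0+0+0+0+0+0+0+0+0+0+0+1+1+0+1+1+0+0+0+0+0+0+0+1+1+1+0 mod 2 = 1
Syndrome = 11111
Column 31 of H equals this syndrome → error at bit 31 (1-indexed).
Flip bit 31: 1010010110010011101100000001110 → 1010010110010011101100000001111
Extract data bits at positions {3,5,6,7,9,10,11,12,13,14,15,17,18,19,20,21,22,23,24,25,26,27,28,29,30,31}: 10101001001101100000001111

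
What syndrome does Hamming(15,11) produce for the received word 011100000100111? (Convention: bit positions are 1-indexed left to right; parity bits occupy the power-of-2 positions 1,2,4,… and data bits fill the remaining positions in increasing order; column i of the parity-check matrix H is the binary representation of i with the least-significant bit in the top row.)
Syndrome s = H · r^T (mod 2), r = 011100000100111:
  s[0] = (101010101010101)·(011100000100111) mod 2 = 0+0+1+0+0+0+0+0+0+0+0+0+1+0+1 mod 2 = 1
  s[1] = (011001100110011)·(011100000100111) mod 2 = 0+1+1+0+0+0+0+0+0+1+0+0+0+1+1 mod 2 = 1
  s[2] = (000111100001111)·(011100000100111) mod 2 = 0+0+0+1+0+0+0+0+0+0+0+0+1+1+1 mod 2 = 0
  s[3] = (000000011111111)·(011100000100111) mod 2 = 0+0+0+0+0+0+0+0+0+1+0+0+1+1+1 mod 2 = 0
Syndrome = 1100
Non-zero syndrome: error at position 3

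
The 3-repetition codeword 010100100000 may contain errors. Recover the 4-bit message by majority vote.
Split into 3-bit blocks and majority-vote each:
  block 1 = 010: 1 ones, 2 zeros → 0
  block 2 = 100: 1 ones, 2 zeros → 0
  block 3 = 100: 1 ones, 2 zeros → 0
  block 4 = 000: 0 ones, 3 zeros → 0
Decoded = 0000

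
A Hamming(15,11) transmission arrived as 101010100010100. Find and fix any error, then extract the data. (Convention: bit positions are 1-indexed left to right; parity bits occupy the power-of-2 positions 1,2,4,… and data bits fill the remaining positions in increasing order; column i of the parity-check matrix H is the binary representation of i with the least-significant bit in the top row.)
Syndrome s = H · r^T (mod 2), r = 101010100010100:
  s[0] = (101010101010101)·(101010100010100) mod 2 = 1+0+1+0+1+0+1+0+0+0+1+0+1+0+0 mod 2 = 0
  s[1] = (011001100110011)·(101010100010100) mod 2 = 0+0+1+0+0+0+1+0+0+0+1+0+0+0+0 mod 2 = 1
  s[2] = (000111100001111)·(101010100010100) mod 2 = 0+0+0+0+1+0+1+0+0+0+0+0+1+0+0 mod 2 = 1
  s[3] = (000000011111111)·(101010100010100) mod 2 = 0+0+0+0+0+0+0+0+0+0+1+0+1+0+0 mod 2 = 0
Syndrome = 0110
Column 6 of H equals this syndrome → error at bit 6 (1-indexed).
Flip bit 6: 101010100010100 → 101011100010100
Extract data bits at positions {3,5,6,7,9,10,11,12,13,14,15}: 11110010100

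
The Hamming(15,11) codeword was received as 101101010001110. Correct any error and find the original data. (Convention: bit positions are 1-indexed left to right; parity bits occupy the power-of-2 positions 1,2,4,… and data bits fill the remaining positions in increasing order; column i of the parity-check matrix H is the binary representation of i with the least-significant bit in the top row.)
Syndrome s = H · r^T (mod 2), r = 101101010001110:
  s[0] = (101010101010101)·(101101010001110) mod 2 = 1+0+1+0+0+0+0+0+0+0+0+0+1+0+0 mod 2 = 1
  s[1] = (011001100110011)·(101101010001110) mod 2 = 0+0+1+0+0+1+0+0+0+0+0+0+0+1+0 mod 2 = 1
  s[2] = (000111100001111)·(101101010001110) mod 2 = 0+0+0+1+0+1+0+0+0+0+0+1+1+1+0 mod 2 = 1
  s[3] = (000000011111111)·(101101010001110) mod 2 = 0+0+0+0+0+0+0+1+0+0+0+1+1+1+0 mod 2 = 0
Syndrome = 1110
Column 7 of H equals this syndrome → error at bit 7 (1-indexed).
Flip bit 7: 101101010001110 → 101101110001110
Extract data bits at positions {3,5,6,7,9,10,11,12,13,14,15}: 10110001110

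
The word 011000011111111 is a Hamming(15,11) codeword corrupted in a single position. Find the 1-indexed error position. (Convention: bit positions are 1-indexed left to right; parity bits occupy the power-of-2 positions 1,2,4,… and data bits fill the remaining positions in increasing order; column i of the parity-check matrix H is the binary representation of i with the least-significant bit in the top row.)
Syndrome s = H · r^T (mod 2), r = 011000011111111:
  s[0] = (101010101010101)·(011000011111111) mod 2 = 0+0+1+0+0+0+0+0+1+0+1+0+1+0+1 mod 2 = 1
  s[1] = (011001100110011)·(011000011111111) mod 2 = 0+1+1+0+0+0+0+0+0+1+1+0+0+1+1 mod 2 = 0
  s[2] = (000111100001111)·(011000011111111) mod 2 = 0+0+0+0+0+0+0+0+0+0+0+1+1+1+1 mod 2 = 0
  s[3] = (000000011111111)·(011000011111111) mod 2 = 0+0+0+0+0+0+0+1+1+1+1+1+1+1+1 mod 2 = 0
Syndrome = 1000
Column i of H is the binary representation of i, so the syndrome is the binary index of the flipped bit.
Read s = 1000 with s[0] as LSB: 1·2^0 + 0·2^1 + 0·2^2 + 0·2^3 = 1.
Error is at bit position 1.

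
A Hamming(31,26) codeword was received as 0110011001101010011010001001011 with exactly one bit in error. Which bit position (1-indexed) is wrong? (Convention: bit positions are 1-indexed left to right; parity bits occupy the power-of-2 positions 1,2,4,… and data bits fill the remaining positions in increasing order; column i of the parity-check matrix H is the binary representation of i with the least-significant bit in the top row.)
Syndrome s = H · r^T (mod 2), r = 0110011001101010011010001001011:
  s[0] = (1010101010101010101010101010101)·(0110011001101010011010001001011) mod 2 = 0+0+1+0+0+0+1+0+0+0+1+0+1+0+1+0+0+0+1+0+1+0+0+0+1+0+0+0+0+0+1 mod 2 = 1
  s[1] = (0110011001100110011001100110011)·(0110011001101010011010001001011) mod 2 = 0+1+1+0+0+1+1+0+0+1+1+0+0+0+1+0+0+1+1+0+0+0+0+0+0+0+0+0+0+1+1 mod 2 = 1
  s[2] = (0001111000011110000111100001111)·(0110011001101010011010001001011) mod 2 = 0+0+0+0+0+1+1+0+0+0+0+0+1+0+1+0+0+0+0+0+1+0+0+0+0+0+0+1+0+1+1 mod 2 = 0
  s[3] = (0000000111111110000000011111111)·(0110011001101010011010001001011) mod 2 = 0+0+0+0+0+0+0+0+0+1+1+0+1+0+1+0+0+0+0+0+0+0+0+0+1+0+0+1+0+1+1 mod 2 = 0
  s[4] = (0000000000000001111111111111111)·(0110011001101010011010001001011) mod 2 = 0+0+0+0+0+0+0+0+0+0+0+0+0+0+0+0+0+1+1+0+1+0+0+0+1+0+0+1+0+1+1 mod 2 = 1
Syndrome = 11001
Column i of H is the binary representation of i, so the syndrome is the binary index of the flipped bit.
Read s = 11001 with s[0] as LSB: 1·2^0 + 1·2^1 + 0·2^2 + 0·2^3 + 1·2^4 = 19.
Error is at bit position 19.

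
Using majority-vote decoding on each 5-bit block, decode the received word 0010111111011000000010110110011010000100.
Split into 5-bit blocks and majority-vote each:
  block 1 = 00101: 2 ones, 3 zeros → 0
  block 2 = 11111: 5 ones, 0 zeros → 1
  block 3 = 01100: 2 ones, 3 zeros → 0
  block 4 = 00000: 0 ones, 5 zeros → 0
  block 5 = 10110: 3 ones, 2 zeros → 1
  block 6 = 11001: 3 ones, 2 zeros → 1
  block 7 = 10100: 2 ones, 3 zeros → 0
  block 8 = 00100: 1 ones, 4 zeros → 0
Decoded = 01001100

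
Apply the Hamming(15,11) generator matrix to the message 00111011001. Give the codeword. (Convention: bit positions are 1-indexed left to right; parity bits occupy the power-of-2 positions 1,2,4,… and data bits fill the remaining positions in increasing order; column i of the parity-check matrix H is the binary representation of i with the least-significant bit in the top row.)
Codeword c = d · G (mod 2), d = 00111011001:
  c[0] = d·G[:,0] = (00111011001)·(11011010101) mod 2 = 0+0+0+1+1+0+1+0+0+0+1 mod 2 = 0
  c[1] = d·G[:,1] = (00111011001)·(10110110011) mod 2 = 0+0+1+1+0+0+1+0+0+0+1 mod 2 = 0
  c[2] = d·G[:,2] = (00111011001)·(10000000000) mod 2 = 0+0+0+0+0+0+0+0+0+0+0 mod 2 = 0
  c[3] = d·G[:,3] = (00111011001)·(01110001111) mod 2 = 0+0+1+1+0+0+0+1+0+0+1 mod 2 = 0
  c[4] = d·G[:,4] = (00111011001)·(01000000000) mod 2 = 0+0+0+0+0+0+0+0+0+0+0 mod 2 = 0
  c[5] = d·G[:,5] = (00111011001)·(00100000000) mod 2 = 0+0+1+0+0+0+0+0+0+0+0 mod 2 = 1
  c[6] = d·G[:,6] = (00111011001)·(00010000000) mod 2 = 0+0+0+1+0+0+0+0+0+0+0 mod 2 = 1
  c[7] = d·G[:,7] = (00111011001)·(00001111111) mod 2 = 0+0+0+0+1+0+1+1+0+0+1 mod 2 = 0
  c[8] = d·G[:,8] = (00111011001)·(00001000000) mod 2 = 0+0+0+0+1+0+0+0+0+0+0 mod 2 = 1
  c[9] = d·G[:,9] = (00111011001)·(00000100000) mod 2 = 0+0+0+0+0+0+0+0+0+0+0 mod 2 = 0
  c[10] = d·G[:,10] = (00111011001)·(00000010000) mod 2 = 0+0+0+0+0+0+1+0+0+0+0 mod 2 = 1
  c[11] = d·G[:,11] = (00111011001)·(00000001000) mod 2 = 0+0+0+0+0+0+0+1+0+0+0 mod 2 = 1
  c[12] = d·G[:,12] = (00111011001)·(00000000100) mod 2 = 0+0+0+0+0+0+0+0+0+0+0 mod 2 = 0
  c[13] = d·G[:,13] = (00111011001)·(00000000010) mod 2 = 0+0+0+0+0+0+0+0+0+0+0 mod 2 = 0
  c[14] = d·G[:,14] = (00111011001)·(00000000001) mod 2 = 0+0+0+0+0+0+0+0+0+0+1 mod 2 = 1
Codeword = 000001101011001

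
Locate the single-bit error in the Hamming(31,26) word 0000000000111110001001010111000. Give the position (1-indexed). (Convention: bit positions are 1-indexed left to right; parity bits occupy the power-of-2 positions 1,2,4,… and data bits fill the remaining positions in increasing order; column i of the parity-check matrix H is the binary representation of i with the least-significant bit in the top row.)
Syndrome s = H · r^T (mod 2), r = 0000000000111110001001010111000:
  s[0] = (1010101010101010101010101010101)·(0000000000111110001001010111000) mod 2 = 0+0+0+0+0+0+0+0+0+0+1+0+1+0+1+0+0+0+1+0+0+0+0+0+0+0+1+0+0+0+0 mod 2 = 1
  s[1] = (0110011001100110011001100110011)·(0000000000111110001001010111000) mod 2 = 0+0+0+0+0+0+0+0+0+0+1+0+0+1+1+0+0+0+1+0+0+1+0+0+0+1+1+0+0+0+0 mod 2 = 1
  s[2] = (0001111000011110000111100001111)·(0000000000111110001001010111000) mod 2 = 0+0+0+0+0+0+0+0+0+0+0+1+1+1+1+0+0+0+0+0+0+1+0+0+0+0+0+1+0+0+0 mod 2 = 0
  s[3] = (0000000111111110000000011111111)·(0000000000111110001001010111000) mod 2 = 0+0+0+0+0+0+0+0+0+0+1+1+1+1+1+0+0+0+0+0+0+0+0+1+0+1+1+1+0+0+0 mod 2 = 1
  s[4] = (0000000000000001111111111111111)·(0000000000111110001001010111000) mod 2 = 0+0+0+0+0+0+0+0+0+0+0+0+0+0+0+0+0+0+1+0+0+1+0+1+0+1+1+1+0+0+0 mod 2 = 0
Syndrome = 11010
Column i of H is the binary representation of i, so the syndrome is the binary index of the flipped bit.
Read s = 11010 with s[0] as LSB: 1·2^0 + 1·2^1 + 0·2^2 + 1·2^3 + 0·2^4 = 11.
Error is at bit position 11.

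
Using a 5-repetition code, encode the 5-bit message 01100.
Repeat each bit 5× and concatenate:
0→00000  1→11111  1→11111  0→00000  0→00000
Codeword = 0000011111111110000000000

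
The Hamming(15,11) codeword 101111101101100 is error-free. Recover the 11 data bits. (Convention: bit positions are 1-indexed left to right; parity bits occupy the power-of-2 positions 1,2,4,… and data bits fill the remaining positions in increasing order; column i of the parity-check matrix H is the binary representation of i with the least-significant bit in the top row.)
Parity bits occupy power-of-2 positions; data bits are at positions {3,5,6,7,9,10,11,12,13,14,15} (1-indexed).
Extract: c[3]=1 c[5]=1 c[6]=1 c[7]=1 c[9]=1 c[10]=1 c[11]=0 c[12]=1 c[13]=1 c[14]=0 c[15]=0
Data = 11111101100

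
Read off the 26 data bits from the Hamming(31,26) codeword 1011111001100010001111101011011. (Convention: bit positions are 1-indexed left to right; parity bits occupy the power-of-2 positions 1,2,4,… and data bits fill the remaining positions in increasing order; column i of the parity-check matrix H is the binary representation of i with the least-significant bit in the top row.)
Parity bits occupy power-of-2 positions; data bits are at positions {3,5,6,7,9,10,11,12,13,14,15,17,18,19,20,21,22,23,24,25,26,27,28,29,30,31} (1-indexed).
Extract: c[3]=1 c[5]=1 c[6]=1 c[7]=1 c[9]=0 c[10]=1 c[11]=1 c[12]=0 c[13]=0 c[14]=0 c[15]=1 c[17]=0 c[18]=0 c[19]=1 c[20]=1 c[21]=1 c[22]=1 c[23]=1 c[24]=0 c[25]=1 c[26]=0 c[27]=1 c[28]=1 c[29]=0 c[30]=1 c[31]=1
Data = 11110110001001111101011011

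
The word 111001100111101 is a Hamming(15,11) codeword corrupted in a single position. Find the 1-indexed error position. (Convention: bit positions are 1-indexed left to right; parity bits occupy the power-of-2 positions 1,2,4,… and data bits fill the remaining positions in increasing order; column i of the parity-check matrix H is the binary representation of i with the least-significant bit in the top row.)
Syndrome s = H · r^T (mod 2), r = 111001100111101:
  s[0] = (101010101010101)·(111001100111101) mod 2 = 1+0+1+0+0+0+1+0+0+0+1+0+1+0+1 mod 2 = 0
  s[1] = (011001100110011)·(111001100111101) mod 2 = 0+1+1+0+0+1+1+0+0+1+1+0+0+0+1 mod 2 = 1
  s[2] = (000111100001111)·(111001100111101) mod 2 = 0+0+0+0+0+1+1+0+0+0+0+1+1+0+1 mod 2 = 1
  s[3] = (000000011111111)·(111001100111101) mod 2 = 0+0+0+0+0+0+0+0+0+1+1+1+1+0+1 mod 2 = 1
Syndrome = 0111
Column i of H is the binary representation of i, so the syndrome is the binary index of the flipped bit.
Read s = 0111 with s[0] as LSB: 0·2^0 + 1·2^1 + 1·2^2 + 1·2^3 = 14.
Error is at bit position 14.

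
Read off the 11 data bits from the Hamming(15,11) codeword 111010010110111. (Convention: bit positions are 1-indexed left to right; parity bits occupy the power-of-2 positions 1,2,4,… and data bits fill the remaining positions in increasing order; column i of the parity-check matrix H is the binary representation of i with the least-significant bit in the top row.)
Parity bits occupy power-of-2 positions; data bits are at positions {3,5,6,7,9,10,11,12,13,14,15} (1-indexed).
Extract: c[3]=1 c[5]=1 c[6]=0 c[7]=0 c[9]=0 c[10]=1 c[11]=1 c[12]=0 c[13]=1 c[14]=1 c[15]=1
Data = 11000110111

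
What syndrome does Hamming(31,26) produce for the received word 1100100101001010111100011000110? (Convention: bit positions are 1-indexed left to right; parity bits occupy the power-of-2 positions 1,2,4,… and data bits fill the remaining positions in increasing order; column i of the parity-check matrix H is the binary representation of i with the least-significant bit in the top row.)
Syndrome s = H · r^T (mod 2), r = 1100100101001010111100011000110:
  s[0] = (1010101010101010101010101010101)·(1100100101001010111100011000110) mod 2 = 1+0+0+0+1+0+0+0+0+0+0+0+1+0+1+0+1+0+1+0+0+0+0+0+1+0+0+0+1+0+0 mod 2 = 0
  s[1] = (0110011001100110011001100110011)·(1100100101001010111100011000110) mod 2 = 0+1+0+0+0+0+0+0+0+1+0+0+0+0+1+0+0+1+1+0+0+0+0+0+0+0+0+0+0+1+0 mod 2 = 0
  s[2] = (0001111000011110000111100001111)·(1100100101001010111100011000110) mod 2 = 0+0+0+0+1+0+0+0+0+0+0+0+1+0+1+0+0+0+0+1+0+0+0+0+0+0+0+0+1+1+0 mod 2 = 0
  s[3] = (0000000111111110000000011111111)·(1100100101001010111100011000110) mod 2 = 0+0+0+0+0+0+0+1+0+1+0+0+1+0+1+0+0+0+0+0+0+0+0+1+1+0+0+0+1+1+0 mod 2 = 0
  s[4] = (0000000000000001111111111111111)·(1100100101001010111100011000110) mod 2 = 0+0+0+0+0+0+0+0+0+0+0+0+0+0+0+0+1+1+1+1+0+0+0+1+1+0+0+0+1+1+0 mod 2 = 0
Syndrome = 00000
s = 0: no error detected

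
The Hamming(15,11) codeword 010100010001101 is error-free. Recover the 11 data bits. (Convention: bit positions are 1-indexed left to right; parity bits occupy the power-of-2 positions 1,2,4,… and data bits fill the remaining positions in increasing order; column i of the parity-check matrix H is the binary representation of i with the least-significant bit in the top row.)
Parity bits occupy power-of-2 positions; data bits are at positions {3,5,6,7,9,10,11,12,13,14,15} (1-indexed).
Extract: c[3]=0 c[5]=0 c[6]=0 c[7]=0 c[9]=0 c[10]=0 c[11]=0 c[12]=1 c[13]=1 c[14]=0 c[15]=1
Data = 00000001101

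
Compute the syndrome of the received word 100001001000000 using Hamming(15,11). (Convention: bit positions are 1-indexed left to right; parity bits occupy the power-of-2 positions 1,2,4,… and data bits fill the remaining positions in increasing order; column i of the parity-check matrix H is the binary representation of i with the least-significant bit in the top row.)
Syndrome s = H · r^T (mod 2), r = 100001001000000:
  s[0] = (101010101010101)·(100001001000000) mod 2 = 1+0+0+0+0+0+0+0+1+0+0+0+0+0+0 mod 2 = 0
  s[1] = (011001100110011)·(100001001000000) mod 2 = 0+0+0+0+0+1+0+0+0+0+0+0+0+0+0 mod 2 = 1
  s[2] = (000111100001111)·(100001001000000) mod 2 = 0+0+0+0+0+1+0+0+0+0+0+0+0+0+0 mod 2 = 1
  s[3] = (000000011111111)·(100001001000000) mod 2 = 0+0+0+0+0+0+0+0+1+0+0+0+0+0+0 mod 2 = 1
Syndrome = 0111
Non-zero syndrome: error at position 14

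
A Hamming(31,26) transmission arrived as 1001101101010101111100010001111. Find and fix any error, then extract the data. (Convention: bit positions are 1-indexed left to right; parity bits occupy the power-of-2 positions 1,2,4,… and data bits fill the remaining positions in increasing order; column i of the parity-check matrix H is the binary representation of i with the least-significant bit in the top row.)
Syndrome s = H · r^T (mod 2), r = 1001101101010101111100010001111:
  s[0] = (1010101010101010101010101010101)·(1001101101010101111100010001111) mod 2 = 1+0+0+0+1+0+1+0+0+0+0+0+0+0+0+0+1+0+1+0+0+0+0+0+0+0+0+0+1+0+1 mod 2 = 1
  s[1] = (0110011001100110011001100110011)·(1001101101010101111100010001111) mod 2 = 0+0+0+0+0+0+1+0+0+1+0+0+0+1+0+0+0+1+1+0+0+0+0+0+0+0+0+0+0+1+1 mod 2 = 1
  s[2] = (0001111000011110000111100001111)·(1001101101010101111100010001111) mod 2 = 0+0+0+1+1+0+1+0+0+0+0+1+0+1+0+0+0+0+0+1+0+0+0+0+0+0+0+1+1+1+1 mod 2 = 0
  s[3] = (0000000111111110000000011111111)·(1001101101010101111100010001111) mod 2 = 0+0+0+0+0+0+0+1+0+1+0+1+0+1+0+0+0+0+0+0+0+0+0+1+0+0+0+1+1+1+1 mod 2 = 1
  s[4] = (0000000000000001111111111111111)·(1001101101010101111100010001111) mod 2 = 0+0+0+0+0+0+0+0+0+0+0+0+0+0+0+1+1+1+1+1+0+0+0+1+0+0+0+1+1+1+1 mod 2 = 0
Syndrome = 11010
Column 11 of H equals this syndrome → error at bit 11 (1-indexed).
Flip bit 11: 1001101101010101111100010001111 → 1001101101110101111100010001111
Extract data bits at positions {3,5,6,7,9,10,11,12,13,14,15,17,18,19,20,21,22,23,24,25,26,27,28,29,30,31}: 01010111010111100010001111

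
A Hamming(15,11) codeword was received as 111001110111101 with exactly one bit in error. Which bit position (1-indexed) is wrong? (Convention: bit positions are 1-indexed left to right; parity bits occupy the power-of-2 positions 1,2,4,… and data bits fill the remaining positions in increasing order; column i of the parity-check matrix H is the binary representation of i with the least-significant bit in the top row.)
Syndrome s = H · r^T (mod 2), r = 111001110111101:
  s[0] = (101010101010101)·(111001110111101) mod 2 = 1+0+1+0+0+0+1+0+0+0+1+0+1+0+1 mod 2 = 0
  s[1] = (011001100110011)·(111001110111101) mod 2 = 0+1+1+0+0+1+1+0+0+1+1+0+0+0+1 mod 2 = 1
  s[2] = (000111100001111)·(111001110111101) mod 2 = 0+0+0+0+0+1+1+0+0+0+0+1+1+0+1 mod 2 = 1
  s[3] = (000000011111111)·(111001110111101) mod 2 = 0+0+0+0+0+0+0+1+0+1+1+1+1+0+1 mod 2 = 0
Syndrome = 0110
Column i of H is the binary representation of i, so the syndrome is the binary index of the flipped bit.
Read s = 0110 with s[0] as LSB: 0·2^0 + 1·2^1 + 1·2^2 + 0·2^3 = 6.
Error is at bit position 6.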